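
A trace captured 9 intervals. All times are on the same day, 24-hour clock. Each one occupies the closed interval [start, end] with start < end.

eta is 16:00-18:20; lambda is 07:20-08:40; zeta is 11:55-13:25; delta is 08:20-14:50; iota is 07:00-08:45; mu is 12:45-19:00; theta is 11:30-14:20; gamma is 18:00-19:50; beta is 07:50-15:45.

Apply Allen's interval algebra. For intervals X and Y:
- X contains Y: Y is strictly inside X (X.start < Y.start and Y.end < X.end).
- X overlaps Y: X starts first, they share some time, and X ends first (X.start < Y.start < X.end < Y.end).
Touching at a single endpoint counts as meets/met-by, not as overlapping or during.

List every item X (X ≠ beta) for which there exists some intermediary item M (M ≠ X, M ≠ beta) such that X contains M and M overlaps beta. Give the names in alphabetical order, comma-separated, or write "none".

iota

Target beta = [07:50, 15:45].
Intermediaries M with M overlaps beta: iota, lambda.
Via iota — items with X contains iota: none.
Via lambda — items with X contains lambda: iota.
Union: iota.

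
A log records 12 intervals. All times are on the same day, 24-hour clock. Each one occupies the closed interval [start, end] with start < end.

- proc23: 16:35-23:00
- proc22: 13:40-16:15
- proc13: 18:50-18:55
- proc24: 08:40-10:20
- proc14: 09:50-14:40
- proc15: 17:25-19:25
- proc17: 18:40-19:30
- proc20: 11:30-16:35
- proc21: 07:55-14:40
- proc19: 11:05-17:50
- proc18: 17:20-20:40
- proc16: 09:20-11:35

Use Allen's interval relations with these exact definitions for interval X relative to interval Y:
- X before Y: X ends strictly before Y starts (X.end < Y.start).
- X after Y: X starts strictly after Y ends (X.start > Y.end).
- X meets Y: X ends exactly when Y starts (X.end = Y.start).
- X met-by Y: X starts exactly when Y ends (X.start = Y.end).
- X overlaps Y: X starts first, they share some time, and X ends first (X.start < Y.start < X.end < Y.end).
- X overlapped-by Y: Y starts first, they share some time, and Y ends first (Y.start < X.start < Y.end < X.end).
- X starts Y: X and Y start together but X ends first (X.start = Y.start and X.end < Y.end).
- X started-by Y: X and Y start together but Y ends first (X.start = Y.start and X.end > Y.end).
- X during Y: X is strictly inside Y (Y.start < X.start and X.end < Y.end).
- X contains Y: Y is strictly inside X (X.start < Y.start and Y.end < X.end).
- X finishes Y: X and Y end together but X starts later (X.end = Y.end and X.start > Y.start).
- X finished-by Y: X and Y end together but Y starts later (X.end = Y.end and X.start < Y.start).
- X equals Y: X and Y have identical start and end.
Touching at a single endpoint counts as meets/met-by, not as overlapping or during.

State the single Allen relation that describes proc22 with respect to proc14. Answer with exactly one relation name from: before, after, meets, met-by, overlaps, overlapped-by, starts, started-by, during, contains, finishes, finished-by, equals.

proc22 = [13:40, 16:15]; proc14 = [09:50, 14:40].
Compare endpoints: proc22.start > proc14.start, proc22.start < proc14.end, proc22.end > proc14.start, proc22.end > proc14.end.
That pattern is 'overlapped-by'.

overlapped-by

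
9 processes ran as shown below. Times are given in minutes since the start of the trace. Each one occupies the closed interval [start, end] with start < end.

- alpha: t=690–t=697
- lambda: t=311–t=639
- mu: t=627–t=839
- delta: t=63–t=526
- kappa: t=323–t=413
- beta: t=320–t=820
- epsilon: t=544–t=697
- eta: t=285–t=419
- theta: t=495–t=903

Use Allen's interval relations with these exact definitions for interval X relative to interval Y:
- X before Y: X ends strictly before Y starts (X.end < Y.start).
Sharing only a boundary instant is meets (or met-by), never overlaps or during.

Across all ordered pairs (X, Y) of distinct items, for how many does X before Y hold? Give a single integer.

Checking all 72 ordered pairs for relation 'before'; matching pairs in alphabetical order:
(delta, alpha): delta before alpha ✓
(delta, epsilon): delta before epsilon ✓
(delta, mu): delta before mu ✓
(eta, alpha): eta before alpha ✓
(eta, epsilon): eta before epsilon ✓
(eta, mu): eta before mu ✓
(eta, theta): eta before theta ✓
(kappa, alpha): kappa before alpha ✓
(kappa, epsilon): kappa before epsilon ✓
(kappa, mu): kappa before mu ✓
(kappa, theta): kappa before theta ✓
(lambda, alpha): lambda before alpha ✓
Count: 12.

12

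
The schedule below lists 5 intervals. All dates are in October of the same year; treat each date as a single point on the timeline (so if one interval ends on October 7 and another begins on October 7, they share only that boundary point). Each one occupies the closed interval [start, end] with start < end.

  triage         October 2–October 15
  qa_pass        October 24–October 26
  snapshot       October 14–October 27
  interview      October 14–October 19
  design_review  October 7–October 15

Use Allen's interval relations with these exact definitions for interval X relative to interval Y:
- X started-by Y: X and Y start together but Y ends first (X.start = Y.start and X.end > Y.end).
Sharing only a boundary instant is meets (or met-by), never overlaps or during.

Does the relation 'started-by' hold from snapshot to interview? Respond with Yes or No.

Yes

snapshot = [October 14, October 27], interview = [October 14, October 19].
Actual relation of snapshot to interview: started-by.
Asked whether 'started-by' holds → Yes.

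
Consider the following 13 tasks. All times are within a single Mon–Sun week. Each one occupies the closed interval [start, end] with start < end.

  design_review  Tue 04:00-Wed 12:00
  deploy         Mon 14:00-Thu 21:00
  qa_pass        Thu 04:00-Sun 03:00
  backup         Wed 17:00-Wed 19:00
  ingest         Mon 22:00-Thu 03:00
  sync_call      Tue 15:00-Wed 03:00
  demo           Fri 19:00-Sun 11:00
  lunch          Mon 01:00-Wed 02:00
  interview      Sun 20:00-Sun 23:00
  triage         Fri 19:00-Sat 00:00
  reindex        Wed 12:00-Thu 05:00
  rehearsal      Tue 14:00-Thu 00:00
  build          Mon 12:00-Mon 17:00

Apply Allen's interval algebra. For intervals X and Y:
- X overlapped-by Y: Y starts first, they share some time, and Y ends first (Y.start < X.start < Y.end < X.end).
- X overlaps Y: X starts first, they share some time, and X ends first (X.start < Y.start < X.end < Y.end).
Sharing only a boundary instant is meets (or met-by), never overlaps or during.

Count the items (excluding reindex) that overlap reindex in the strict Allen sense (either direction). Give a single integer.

3

Target reindex = [Wed 12:00, Thu 05:00].
backup [Wed 17:00, Wed 19:00] → during → no.
build [Mon 12:00, Mon 17:00] → before → no.
demo [Fri 19:00, Sun 11:00] → after → no.
deploy [Mon 14:00, Thu 21:00] → contains → no.
design_review [Tue 04:00, Wed 12:00] → meets → no.
ingest [Mon 22:00, Thu 03:00] → overlaps → counts.
interview [Sun 20:00, Sun 23:00] → after → no.
lunch [Mon 01:00, Wed 02:00] → before → no.
qa_pass [Thu 04:00, Sun 03:00] → overlapped-by → counts.
rehearsal [Tue 14:00, Thu 00:00] → overlaps → counts.
sync_call [Tue 15:00, Wed 03:00] → before → no.
triage [Fri 19:00, Sat 00:00] → after → no.
Total: 3.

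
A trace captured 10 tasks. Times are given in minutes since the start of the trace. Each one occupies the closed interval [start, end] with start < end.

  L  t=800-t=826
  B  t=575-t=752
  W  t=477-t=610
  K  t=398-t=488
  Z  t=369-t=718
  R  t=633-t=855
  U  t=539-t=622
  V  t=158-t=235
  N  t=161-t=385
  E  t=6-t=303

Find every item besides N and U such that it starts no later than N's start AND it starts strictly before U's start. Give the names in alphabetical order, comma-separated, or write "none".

E, V

Conditions: its start is no later than N's start (X.start <= t=161) AND its start is strictly before U's start (X.start < t=539).
B: start t=575 <= t=161? ✗; start t=575 < t=539? ✗ → no.
E: start t=6 <= t=161? ✓; start t=6 < t=539? ✓ → yes.
K: start t=398 <= t=161? ✗; start t=398 < t=539? ✓ → no.
L: start t=800 <= t=161? ✗; start t=800 < t=539? ✗ → no.
R: start t=633 <= t=161? ✗; start t=633 < t=539? ✗ → no.
V: start t=158 <= t=161? ✓; start t=158 < t=539? ✓ → yes.
W: start t=477 <= t=161? ✗; start t=477 < t=539? ✓ → no.
Z: start t=369 <= t=161? ✗; start t=369 < t=539? ✓ → no.
Result: E, V.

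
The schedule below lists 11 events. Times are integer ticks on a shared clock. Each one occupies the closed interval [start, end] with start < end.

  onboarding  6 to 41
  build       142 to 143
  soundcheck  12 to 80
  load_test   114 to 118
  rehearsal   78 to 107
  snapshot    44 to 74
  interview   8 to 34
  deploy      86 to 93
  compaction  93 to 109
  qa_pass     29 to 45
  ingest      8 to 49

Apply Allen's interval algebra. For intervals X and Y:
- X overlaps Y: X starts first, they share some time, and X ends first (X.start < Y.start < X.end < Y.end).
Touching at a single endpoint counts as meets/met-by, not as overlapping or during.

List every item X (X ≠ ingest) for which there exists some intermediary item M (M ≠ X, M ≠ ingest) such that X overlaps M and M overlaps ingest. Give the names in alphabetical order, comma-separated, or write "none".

none

Target ingest = [8, 49].
Intermediaries M with M overlaps ingest: onboarding.
Via onboarding — items with X overlaps onboarding: none.
Union: none.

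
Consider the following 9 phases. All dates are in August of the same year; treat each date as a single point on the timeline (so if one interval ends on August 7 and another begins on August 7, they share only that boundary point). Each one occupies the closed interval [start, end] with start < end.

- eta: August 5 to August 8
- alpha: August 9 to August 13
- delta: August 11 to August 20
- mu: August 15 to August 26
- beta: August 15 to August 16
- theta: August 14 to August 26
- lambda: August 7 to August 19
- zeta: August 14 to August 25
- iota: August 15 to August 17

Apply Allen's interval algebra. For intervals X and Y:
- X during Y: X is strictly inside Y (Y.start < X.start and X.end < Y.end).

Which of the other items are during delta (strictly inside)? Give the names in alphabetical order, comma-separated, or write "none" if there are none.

Target delta = [August 11, August 20].
alpha [August 9, August 13] → overlaps → no.
beta [August 15, August 16] → during → yes.
eta [August 5, August 8] → before → no.
iota [August 15, August 17] → during → yes.
lambda [August 7, August 19] → overlaps → no.
mu [August 15, August 26] → overlapped-by → no.
theta [August 14, August 26] → overlapped-by → no.
zeta [August 14, August 25] → overlapped-by → no.
Result: beta, iota.

beta, iota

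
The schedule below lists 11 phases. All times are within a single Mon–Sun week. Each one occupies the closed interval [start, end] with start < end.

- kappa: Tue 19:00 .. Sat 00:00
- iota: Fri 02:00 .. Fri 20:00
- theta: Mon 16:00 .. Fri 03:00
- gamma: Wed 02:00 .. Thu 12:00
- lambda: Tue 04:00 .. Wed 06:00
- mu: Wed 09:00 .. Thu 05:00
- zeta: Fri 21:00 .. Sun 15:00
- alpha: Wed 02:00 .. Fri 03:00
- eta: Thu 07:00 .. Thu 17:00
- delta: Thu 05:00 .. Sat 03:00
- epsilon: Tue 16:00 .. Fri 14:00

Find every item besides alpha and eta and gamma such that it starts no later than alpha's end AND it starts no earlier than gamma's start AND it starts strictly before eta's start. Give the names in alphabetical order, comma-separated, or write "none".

Conditions: its start is no later than alpha's end (X.start <= Fri 03:00) AND its start is no earlier than gamma's start (X.start >= Wed 02:00) AND its start is strictly before eta's start (X.start < Thu 07:00).
delta: start Thu 05:00 <= Fri 03:00? ✓; start Thu 05:00 >= Wed 02:00? ✓; start Thu 05:00 < Thu 07:00? ✓ → yes.
epsilon: start Tue 16:00 <= Fri 03:00? ✓; start Tue 16:00 >= Wed 02:00? ✗; start Tue 16:00 < Thu 07:00? ✓ → no.
iota: start Fri 02:00 <= Fri 03:00? ✓; start Fri 02:00 >= Wed 02:00? ✓; start Fri 02:00 < Thu 07:00? ✗ → no.
kappa: start Tue 19:00 <= Fri 03:00? ✓; start Tue 19:00 >= Wed 02:00? ✗; start Tue 19:00 < Thu 07:00? ✓ → no.
lambda: start Tue 04:00 <= Fri 03:00? ✓; start Tue 04:00 >= Wed 02:00? ✗; start Tue 04:00 < Thu 07:00? ✓ → no.
mu: start Wed 09:00 <= Fri 03:00? ✓; start Wed 09:00 >= Wed 02:00? ✓; start Wed 09:00 < Thu 07:00? ✓ → yes.
theta: start Mon 16:00 <= Fri 03:00? ✓; start Mon 16:00 >= Wed 02:00? ✗; start Mon 16:00 < Thu 07:00? ✓ → no.
zeta: start Fri 21:00 <= Fri 03:00? ✗; start Fri 21:00 >= Wed 02:00? ✓; start Fri 21:00 < Thu 07:00? ✗ → no.
Result: delta, mu.

delta, mu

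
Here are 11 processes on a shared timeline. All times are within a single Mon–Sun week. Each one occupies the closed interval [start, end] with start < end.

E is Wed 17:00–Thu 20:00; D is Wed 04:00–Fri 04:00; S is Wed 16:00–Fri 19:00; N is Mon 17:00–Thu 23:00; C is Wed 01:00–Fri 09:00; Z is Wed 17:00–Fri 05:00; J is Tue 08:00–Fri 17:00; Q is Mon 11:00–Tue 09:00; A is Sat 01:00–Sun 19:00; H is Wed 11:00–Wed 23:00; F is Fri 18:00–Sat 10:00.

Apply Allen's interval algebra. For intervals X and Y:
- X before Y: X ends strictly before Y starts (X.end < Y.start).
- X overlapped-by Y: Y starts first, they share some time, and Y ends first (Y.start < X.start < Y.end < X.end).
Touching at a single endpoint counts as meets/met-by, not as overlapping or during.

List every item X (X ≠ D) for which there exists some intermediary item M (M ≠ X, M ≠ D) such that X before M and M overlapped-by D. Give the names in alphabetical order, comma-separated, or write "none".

Target D = [Wed 04:00, Fri 04:00].
Intermediaries M with M overlapped-by D: S, Z.
Via S — items with X before S: Q.
Via Z — items with X before Z: Q.
Union: Q.

Q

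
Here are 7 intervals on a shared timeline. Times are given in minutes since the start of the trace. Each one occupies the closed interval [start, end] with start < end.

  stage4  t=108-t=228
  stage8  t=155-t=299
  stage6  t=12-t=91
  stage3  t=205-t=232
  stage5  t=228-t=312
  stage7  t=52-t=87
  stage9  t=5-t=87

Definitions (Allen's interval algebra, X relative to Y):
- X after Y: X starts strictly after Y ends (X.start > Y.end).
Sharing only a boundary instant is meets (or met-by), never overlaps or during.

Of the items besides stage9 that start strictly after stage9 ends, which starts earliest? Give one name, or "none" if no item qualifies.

Target stage9 = [t=5, t=87].
stage3 [t=205, t=232] → after → candidate.
stage4 [t=108, t=228] → after → candidate.
stage5 [t=228, t=312] → after → candidate.
stage6 [t=12, t=91] → overlapped-by → excluded.
stage7 [t=52, t=87] → finishes → excluded.
stage8 [t=155, t=299] → after → candidate.
Among candidates, earliest start is t=108 → stage4.

stage4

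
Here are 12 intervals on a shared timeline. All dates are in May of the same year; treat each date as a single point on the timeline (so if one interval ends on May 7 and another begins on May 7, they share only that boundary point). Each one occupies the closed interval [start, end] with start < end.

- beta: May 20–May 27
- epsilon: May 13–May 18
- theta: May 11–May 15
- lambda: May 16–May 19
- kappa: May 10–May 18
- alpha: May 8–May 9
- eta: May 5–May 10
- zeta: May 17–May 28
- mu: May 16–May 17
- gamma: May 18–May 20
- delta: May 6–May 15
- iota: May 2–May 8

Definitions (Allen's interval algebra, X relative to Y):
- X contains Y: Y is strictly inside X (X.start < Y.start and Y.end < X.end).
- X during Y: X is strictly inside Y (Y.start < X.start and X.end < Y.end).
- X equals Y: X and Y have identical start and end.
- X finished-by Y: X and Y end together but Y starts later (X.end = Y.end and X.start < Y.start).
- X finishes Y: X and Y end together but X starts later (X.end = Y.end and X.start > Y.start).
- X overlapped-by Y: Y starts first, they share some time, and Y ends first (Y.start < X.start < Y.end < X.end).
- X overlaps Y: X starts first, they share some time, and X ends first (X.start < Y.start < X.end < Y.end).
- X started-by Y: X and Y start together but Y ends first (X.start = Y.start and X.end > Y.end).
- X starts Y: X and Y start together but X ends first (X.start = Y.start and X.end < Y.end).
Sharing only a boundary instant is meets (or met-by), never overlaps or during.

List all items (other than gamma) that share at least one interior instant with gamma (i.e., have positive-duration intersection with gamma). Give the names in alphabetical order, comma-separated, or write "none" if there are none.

Target gamma = [May 18, May 20].
alpha [May 8, May 9] → before → no.
beta [May 20, May 27] → met-by → no.
delta [May 6, May 15] → before → no.
epsilon [May 13, May 18] → meets → no.
eta [May 5, May 10] → before → no.
iota [May 2, May 8] → before → no.
kappa [May 10, May 18] → meets → no.
lambda [May 16, May 19] → overlaps → yes.
mu [May 16, May 17] → before → no.
theta [May 11, May 15] → before → no.
zeta [May 17, May 28] → contains → yes.
Result: lambda, zeta.

lambda, zeta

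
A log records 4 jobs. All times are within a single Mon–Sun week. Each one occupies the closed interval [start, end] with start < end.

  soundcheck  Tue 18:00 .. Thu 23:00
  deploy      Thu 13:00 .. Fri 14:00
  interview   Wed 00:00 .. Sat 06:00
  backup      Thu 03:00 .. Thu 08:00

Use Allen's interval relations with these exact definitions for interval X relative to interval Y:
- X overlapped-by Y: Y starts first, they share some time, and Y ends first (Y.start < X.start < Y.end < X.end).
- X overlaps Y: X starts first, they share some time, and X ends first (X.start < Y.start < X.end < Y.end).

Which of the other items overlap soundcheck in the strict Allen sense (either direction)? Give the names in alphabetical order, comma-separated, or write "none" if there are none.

Target soundcheck = [Tue 18:00, Thu 23:00].
backup [Thu 03:00, Thu 08:00] → during → no.
deploy [Thu 13:00, Fri 14:00] → overlapped-by → yes.
interview [Wed 00:00, Sat 06:00] → overlapped-by → yes.
Result: deploy, interview.

deploy, interview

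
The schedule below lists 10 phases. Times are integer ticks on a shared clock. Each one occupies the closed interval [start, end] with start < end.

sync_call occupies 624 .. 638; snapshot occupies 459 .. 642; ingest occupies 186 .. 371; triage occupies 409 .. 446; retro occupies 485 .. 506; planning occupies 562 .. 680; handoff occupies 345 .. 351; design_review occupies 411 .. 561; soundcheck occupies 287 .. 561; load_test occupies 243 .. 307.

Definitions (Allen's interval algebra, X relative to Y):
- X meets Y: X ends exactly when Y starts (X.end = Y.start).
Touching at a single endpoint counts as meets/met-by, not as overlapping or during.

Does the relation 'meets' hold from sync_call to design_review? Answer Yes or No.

sync_call = [624, 638], design_review = [411, 561].
Actual relation of sync_call to design_review: after.
Asked whether 'meets' holds → No.

No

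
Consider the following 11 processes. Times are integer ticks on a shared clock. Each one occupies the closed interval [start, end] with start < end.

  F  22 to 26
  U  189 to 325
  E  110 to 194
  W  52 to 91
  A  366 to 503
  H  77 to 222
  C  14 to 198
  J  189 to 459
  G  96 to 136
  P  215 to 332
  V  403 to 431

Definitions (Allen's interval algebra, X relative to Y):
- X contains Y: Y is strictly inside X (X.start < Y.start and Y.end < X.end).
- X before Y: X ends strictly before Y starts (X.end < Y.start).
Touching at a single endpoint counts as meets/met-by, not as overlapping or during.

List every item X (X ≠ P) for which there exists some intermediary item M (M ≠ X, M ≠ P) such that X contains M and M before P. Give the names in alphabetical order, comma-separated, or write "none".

C, H

Target P = [215, 332].
Intermediaries M with M before P: C, E, F, G, W.
Via C — items with X contains C: none.
Via E — items with X contains E: C, H.
Via F — items with X contains F: C.
Via G — items with X contains G: C, H.
Via W — items with X contains W: C.
Union: C, H.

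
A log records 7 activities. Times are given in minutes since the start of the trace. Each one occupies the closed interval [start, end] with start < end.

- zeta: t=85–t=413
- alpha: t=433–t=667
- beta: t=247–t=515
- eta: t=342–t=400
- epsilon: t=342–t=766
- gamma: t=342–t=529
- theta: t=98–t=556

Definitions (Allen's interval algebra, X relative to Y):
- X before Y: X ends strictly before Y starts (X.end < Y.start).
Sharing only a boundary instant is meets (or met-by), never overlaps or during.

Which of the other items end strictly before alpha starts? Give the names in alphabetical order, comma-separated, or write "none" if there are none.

eta, zeta

Target alpha = [t=433, t=667].
beta [t=247, t=515] → overlaps → no.
epsilon [t=342, t=766] → contains → no.
eta [t=342, t=400] → before → yes.
gamma [t=342, t=529] → overlaps → no.
theta [t=98, t=556] → overlaps → no.
zeta [t=85, t=413] → before → yes.
Result: eta, zeta.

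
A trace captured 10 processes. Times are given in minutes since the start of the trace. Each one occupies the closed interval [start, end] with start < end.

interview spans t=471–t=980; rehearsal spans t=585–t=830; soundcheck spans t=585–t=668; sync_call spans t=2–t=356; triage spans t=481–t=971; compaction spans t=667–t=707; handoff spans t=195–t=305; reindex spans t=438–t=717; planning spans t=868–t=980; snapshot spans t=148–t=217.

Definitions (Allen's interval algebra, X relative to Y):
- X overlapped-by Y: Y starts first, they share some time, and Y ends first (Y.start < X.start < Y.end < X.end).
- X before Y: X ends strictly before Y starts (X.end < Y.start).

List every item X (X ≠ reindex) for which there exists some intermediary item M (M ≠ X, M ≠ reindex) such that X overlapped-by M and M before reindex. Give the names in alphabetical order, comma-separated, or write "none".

handoff

Target reindex = [t=438, t=717].
Intermediaries M with M before reindex: handoff, snapshot, sync_call.
Via handoff — items with X overlapped-by handoff: none.
Via snapshot — items with X overlapped-by snapshot: handoff.
Via sync_call — items with X overlapped-by sync_call: none.
Union: handoff.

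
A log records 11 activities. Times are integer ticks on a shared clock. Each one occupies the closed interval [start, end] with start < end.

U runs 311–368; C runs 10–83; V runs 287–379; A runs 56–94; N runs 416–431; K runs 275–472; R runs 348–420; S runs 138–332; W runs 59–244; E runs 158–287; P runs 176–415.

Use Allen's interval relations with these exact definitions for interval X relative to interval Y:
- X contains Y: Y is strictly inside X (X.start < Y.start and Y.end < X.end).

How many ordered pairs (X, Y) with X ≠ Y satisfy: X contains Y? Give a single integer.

Checking all 110 ordered pairs for relation 'contains'; matching pairs in alphabetical order:
(K, N): K contains N ✓
(K, R): K contains R ✓
(K, U): K contains U ✓
(K, V): K contains V ✓
(P, U): P contains U ✓
(P, V): P contains V ✓
(S, E): S contains E ✓
(V, U): V contains U ✓
Count: 8.

8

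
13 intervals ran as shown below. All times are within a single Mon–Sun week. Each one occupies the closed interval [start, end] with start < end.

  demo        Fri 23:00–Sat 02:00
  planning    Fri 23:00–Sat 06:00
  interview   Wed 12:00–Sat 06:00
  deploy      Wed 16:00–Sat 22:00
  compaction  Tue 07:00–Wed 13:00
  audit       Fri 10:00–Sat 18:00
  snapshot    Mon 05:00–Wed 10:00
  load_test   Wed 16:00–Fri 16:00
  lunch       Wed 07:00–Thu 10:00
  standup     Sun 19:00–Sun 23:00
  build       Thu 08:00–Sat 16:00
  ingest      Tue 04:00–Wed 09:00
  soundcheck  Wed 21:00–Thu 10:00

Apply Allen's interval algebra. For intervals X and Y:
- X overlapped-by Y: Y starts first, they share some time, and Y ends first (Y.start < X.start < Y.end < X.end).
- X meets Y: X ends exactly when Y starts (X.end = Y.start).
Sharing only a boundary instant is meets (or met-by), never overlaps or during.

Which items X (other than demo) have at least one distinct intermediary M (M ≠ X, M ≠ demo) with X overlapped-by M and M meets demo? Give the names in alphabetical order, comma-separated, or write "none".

Target demo = [Fri 23:00, Sat 02:00].
Intermediaries M with M meets demo: none.
Union: none.

none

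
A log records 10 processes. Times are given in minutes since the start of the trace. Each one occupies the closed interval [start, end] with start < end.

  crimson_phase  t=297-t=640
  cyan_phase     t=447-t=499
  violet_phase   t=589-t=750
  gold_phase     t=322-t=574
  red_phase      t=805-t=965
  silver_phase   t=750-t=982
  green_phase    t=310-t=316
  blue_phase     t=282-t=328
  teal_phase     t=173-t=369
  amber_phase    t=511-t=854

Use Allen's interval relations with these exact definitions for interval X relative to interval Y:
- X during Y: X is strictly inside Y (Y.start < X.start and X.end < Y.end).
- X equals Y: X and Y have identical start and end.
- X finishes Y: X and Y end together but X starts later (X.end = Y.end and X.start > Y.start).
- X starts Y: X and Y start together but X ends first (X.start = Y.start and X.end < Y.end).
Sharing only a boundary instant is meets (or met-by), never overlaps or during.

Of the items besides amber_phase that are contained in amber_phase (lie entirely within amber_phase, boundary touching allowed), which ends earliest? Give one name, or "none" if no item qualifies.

violet_phase

Target amber_phase = [t=511, t=854].
blue_phase [t=282, t=328] → before → excluded.
crimson_phase [t=297, t=640] → overlaps → excluded.
cyan_phase [t=447, t=499] → before → excluded.
gold_phase [t=322, t=574] → overlaps → excluded.
green_phase [t=310, t=316] → before → excluded.
red_phase [t=805, t=965] → overlapped-by → excluded.
silver_phase [t=750, t=982] → overlapped-by → excluded.
teal_phase [t=173, t=369] → before → excluded.
violet_phase [t=589, t=750] → during → candidate.
Among candidates, earliest end is t=750 → violet_phase.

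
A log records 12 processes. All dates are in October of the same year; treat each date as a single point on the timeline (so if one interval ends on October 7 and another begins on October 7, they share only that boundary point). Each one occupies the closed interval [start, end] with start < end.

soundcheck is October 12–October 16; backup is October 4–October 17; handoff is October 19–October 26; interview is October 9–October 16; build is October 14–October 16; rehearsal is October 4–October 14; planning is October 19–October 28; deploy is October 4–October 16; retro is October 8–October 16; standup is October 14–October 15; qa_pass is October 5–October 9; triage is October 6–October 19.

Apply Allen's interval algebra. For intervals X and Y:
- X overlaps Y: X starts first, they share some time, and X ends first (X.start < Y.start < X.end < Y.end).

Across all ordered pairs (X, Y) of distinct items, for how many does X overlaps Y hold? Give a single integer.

Checking all 132 ordered pairs for relation 'overlaps'; matching pairs in alphabetical order:
(backup, triage): backup overlaps triage ✓
(deploy, triage): deploy overlaps triage ✓
(qa_pass, retro): qa_pass overlaps retro ✓
(qa_pass, triage): qa_pass overlaps triage ✓
(rehearsal, interview): rehearsal overlaps interview ✓
(rehearsal, retro): rehearsal overlaps retro ✓
(rehearsal, soundcheck): rehearsal overlaps soundcheck ✓
(rehearsal, triage): rehearsal overlaps triage ✓
Count: 8.

8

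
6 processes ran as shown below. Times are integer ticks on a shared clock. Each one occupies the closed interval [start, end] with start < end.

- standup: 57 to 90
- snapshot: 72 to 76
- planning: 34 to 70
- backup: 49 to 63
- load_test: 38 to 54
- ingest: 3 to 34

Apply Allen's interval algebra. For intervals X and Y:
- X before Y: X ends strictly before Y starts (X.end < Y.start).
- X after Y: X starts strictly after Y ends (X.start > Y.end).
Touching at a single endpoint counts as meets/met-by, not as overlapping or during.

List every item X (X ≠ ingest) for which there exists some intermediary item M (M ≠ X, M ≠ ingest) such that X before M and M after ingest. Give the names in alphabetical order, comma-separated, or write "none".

backup, load_test, planning

Target ingest = [3, 34].
Intermediaries M with M after ingest: backup, load_test, snapshot, standup.
Via backup — items with X before backup: none.
Via load_test — items with X before load_test: none.
Via snapshot — items with X before snapshot: backup, load_test, planning.
Via standup — items with X before standup: load_test.
Union: backup, load_test, planning.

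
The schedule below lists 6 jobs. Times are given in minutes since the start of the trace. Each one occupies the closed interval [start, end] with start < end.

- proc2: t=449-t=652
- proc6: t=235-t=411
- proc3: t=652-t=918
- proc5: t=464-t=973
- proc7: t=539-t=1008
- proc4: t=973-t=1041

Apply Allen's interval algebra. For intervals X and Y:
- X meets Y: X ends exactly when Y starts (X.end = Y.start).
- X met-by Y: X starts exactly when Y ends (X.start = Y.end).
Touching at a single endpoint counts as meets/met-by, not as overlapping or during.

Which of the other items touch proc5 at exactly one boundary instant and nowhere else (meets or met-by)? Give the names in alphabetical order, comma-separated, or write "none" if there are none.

proc4

Target proc5 = [t=464, t=973].
proc2 [t=449, t=652] → overlaps → no.
proc3 [t=652, t=918] → during → no.
proc4 [t=973, t=1041] → met-by → yes.
proc6 [t=235, t=411] → before → no.
proc7 [t=539, t=1008] → overlapped-by → no.
Result: proc4.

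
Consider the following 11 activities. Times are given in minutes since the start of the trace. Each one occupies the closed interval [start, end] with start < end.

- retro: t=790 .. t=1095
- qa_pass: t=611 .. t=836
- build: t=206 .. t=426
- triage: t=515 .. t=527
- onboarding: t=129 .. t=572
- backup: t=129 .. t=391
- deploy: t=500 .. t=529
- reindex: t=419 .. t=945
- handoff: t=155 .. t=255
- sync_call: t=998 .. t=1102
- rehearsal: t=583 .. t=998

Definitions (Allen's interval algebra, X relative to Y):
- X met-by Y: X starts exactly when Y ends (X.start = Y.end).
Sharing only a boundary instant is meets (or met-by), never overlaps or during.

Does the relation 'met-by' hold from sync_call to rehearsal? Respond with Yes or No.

Yes

sync_call = [t=998, t=1102], rehearsal = [t=583, t=998].
Actual relation of sync_call to rehearsal: met-by.
Asked whether 'met-by' holds → Yes.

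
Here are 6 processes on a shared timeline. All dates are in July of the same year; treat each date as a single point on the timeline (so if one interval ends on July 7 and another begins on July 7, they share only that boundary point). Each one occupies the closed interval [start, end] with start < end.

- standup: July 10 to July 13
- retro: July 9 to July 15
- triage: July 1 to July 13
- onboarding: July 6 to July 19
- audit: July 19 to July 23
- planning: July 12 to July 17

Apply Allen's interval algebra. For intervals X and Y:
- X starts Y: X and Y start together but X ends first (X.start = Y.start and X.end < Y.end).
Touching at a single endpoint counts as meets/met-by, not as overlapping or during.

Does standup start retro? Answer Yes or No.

standup = [July 10, July 13], retro = [July 9, July 15].
Actual relation of standup to retro: during.
Asked whether 'starts' holds → No.

No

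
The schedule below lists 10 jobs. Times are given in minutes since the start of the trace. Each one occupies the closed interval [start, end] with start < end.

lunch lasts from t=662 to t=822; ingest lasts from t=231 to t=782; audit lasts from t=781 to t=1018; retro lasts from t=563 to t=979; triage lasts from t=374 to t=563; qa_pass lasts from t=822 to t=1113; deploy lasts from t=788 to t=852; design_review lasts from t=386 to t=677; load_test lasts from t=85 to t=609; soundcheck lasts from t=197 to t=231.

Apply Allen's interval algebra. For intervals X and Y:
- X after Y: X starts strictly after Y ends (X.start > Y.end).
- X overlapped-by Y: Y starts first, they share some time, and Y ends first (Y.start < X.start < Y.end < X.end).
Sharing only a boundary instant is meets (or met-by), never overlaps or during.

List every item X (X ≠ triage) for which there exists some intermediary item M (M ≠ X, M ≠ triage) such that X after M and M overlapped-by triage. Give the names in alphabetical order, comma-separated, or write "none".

audit, deploy, qa_pass

Target triage = [t=374, t=563].
Intermediaries M with M overlapped-by triage: design_review.
Via design_review — items with X after design_review: audit, deploy, qa_pass.
Union: audit, deploy, qa_pass.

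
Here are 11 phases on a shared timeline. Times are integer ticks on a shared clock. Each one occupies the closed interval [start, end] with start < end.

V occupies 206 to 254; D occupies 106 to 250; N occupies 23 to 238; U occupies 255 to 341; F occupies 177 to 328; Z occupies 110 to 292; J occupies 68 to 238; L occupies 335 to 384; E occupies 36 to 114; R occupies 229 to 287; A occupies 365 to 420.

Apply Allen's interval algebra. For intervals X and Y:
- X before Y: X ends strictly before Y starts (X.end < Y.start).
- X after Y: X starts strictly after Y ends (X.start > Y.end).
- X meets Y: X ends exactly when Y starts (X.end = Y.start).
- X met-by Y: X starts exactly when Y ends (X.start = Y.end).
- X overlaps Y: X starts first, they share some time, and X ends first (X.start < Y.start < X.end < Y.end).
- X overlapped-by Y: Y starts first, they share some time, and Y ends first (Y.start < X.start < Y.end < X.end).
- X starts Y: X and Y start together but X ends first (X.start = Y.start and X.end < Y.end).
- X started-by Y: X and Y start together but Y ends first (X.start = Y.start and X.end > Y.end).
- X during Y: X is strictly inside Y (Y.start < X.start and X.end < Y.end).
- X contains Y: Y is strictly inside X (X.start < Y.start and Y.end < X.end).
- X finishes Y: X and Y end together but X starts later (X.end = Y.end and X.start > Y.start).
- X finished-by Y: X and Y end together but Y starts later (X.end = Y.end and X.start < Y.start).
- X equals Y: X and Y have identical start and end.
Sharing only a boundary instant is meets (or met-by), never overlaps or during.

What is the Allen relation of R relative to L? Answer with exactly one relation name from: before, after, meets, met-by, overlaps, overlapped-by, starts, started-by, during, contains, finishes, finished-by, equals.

before

R = [229, 287]; L = [335, 384].
Compare endpoints: R.start < L.start, R.start < L.end, R.end < L.start, R.end < L.end.
That pattern is 'before'.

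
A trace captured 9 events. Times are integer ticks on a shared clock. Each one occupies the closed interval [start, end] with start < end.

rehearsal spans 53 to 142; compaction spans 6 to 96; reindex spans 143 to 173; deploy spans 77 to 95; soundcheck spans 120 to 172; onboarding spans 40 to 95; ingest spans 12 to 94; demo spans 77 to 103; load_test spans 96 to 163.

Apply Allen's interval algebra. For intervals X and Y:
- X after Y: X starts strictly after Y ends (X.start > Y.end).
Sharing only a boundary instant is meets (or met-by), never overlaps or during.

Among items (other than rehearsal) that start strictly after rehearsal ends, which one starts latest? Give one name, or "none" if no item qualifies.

reindex

Target rehearsal = [53, 142].
compaction [6, 96] → overlaps → excluded.
demo [77, 103] → during → excluded.
deploy [77, 95] → during → excluded.
ingest [12, 94] → overlaps → excluded.
load_test [96, 163] → overlapped-by → excluded.
onboarding [40, 95] → overlaps → excluded.
reindex [143, 173] → after → candidate.
soundcheck [120, 172] → overlapped-by → excluded.
Among candidates, latest start is 143 → reindex.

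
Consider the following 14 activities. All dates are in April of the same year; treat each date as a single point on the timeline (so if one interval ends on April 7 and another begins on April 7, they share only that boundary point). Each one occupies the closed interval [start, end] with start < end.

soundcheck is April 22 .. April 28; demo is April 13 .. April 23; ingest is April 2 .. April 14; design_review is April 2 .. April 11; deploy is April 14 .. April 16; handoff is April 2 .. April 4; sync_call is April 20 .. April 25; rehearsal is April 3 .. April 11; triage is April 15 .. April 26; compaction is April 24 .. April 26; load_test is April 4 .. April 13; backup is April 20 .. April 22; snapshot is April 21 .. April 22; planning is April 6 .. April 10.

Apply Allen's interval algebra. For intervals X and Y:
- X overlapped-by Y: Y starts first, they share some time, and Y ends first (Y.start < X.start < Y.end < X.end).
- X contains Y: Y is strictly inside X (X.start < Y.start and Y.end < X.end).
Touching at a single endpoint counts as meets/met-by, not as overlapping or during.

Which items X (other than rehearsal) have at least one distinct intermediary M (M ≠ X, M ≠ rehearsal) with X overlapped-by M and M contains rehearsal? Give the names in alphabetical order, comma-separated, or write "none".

demo

Target rehearsal = [April 3, April 11].
Intermediaries M with M contains rehearsal: ingest.
Via ingest — items with X overlapped-by ingest: demo.
Union: demo.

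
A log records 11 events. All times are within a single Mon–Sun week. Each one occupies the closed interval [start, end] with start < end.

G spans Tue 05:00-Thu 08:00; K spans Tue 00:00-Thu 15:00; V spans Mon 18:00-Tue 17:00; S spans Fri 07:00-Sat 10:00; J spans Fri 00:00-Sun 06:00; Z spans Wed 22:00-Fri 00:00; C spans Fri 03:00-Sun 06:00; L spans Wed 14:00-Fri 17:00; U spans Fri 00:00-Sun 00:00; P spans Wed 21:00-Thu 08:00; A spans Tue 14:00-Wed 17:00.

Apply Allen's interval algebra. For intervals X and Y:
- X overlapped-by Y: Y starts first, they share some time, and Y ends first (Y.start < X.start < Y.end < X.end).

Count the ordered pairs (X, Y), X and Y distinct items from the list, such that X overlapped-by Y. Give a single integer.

Checking all 110 ordered pairs for relation 'overlapped-by'; matching pairs in alphabetical order:
(A, V): A overlapped-by V ✓
(C, L): C overlapped-by L ✓
(C, U): C overlapped-by U ✓
(G, V): G overlapped-by V ✓
(J, L): J overlapped-by L ✓
(K, V): K overlapped-by V ✓
(L, A): L overlapped-by A ✓
(L, G): L overlapped-by G ✓
(L, K): L overlapped-by K ✓
(S, L): S overlapped-by L ✓
(U, L): U overlapped-by L ✓
(Z, G): Z overlapped-by G ✓
(Z, K): Z overlapped-by K ✓
(Z, P): Z overlapped-by P ✓
Count: 14.

14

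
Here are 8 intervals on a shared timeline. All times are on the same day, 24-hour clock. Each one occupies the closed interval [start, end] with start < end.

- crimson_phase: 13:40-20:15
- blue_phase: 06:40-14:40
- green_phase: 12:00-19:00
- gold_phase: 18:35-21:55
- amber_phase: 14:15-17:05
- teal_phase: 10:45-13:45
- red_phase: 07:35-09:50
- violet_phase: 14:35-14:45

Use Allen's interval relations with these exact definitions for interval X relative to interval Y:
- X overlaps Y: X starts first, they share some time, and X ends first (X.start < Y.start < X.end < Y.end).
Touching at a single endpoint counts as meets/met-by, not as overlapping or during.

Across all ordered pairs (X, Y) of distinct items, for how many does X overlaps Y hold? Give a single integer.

9

Checking all 56 ordered pairs for relation 'overlaps'; matching pairs in alphabetical order:
(blue_phase, amber_phase): blue_phase overlaps amber_phase ✓
(blue_phase, crimson_phase): blue_phase overlaps crimson_phase ✓
(blue_phase, green_phase): blue_phase overlaps green_phase ✓
(blue_phase, violet_phase): blue_phase overlaps violet_phase ✓
(crimson_phase, gold_phase): crimson_phase overlaps gold_phase ✓
(green_phase, crimson_phase): green_phase overlaps crimson_phase ✓
(green_phase, gold_phase): green_phase overlaps gold_phase ✓
(teal_phase, crimson_phase): teal_phase overlaps crimson_phase ✓
(teal_phase, green_phase): teal_phase overlaps green_phase ✓
Count: 9.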